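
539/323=539/323 = 1.67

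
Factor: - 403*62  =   - 2^1*13^1 * 31^2=- 24986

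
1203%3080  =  1203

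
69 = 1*69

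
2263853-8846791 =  - 6582938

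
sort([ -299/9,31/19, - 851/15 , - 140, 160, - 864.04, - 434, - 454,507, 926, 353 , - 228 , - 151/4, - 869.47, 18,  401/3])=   [ - 869.47, - 864.04, - 454,-434, - 228, - 140, - 851/15, - 151/4, - 299/9,31/19,  18, 401/3, 160 , 353,  507, 926]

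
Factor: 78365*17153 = 1344194845=   5^1*7^1*17^1*1009^1*2239^1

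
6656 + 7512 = 14168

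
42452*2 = 84904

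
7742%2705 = 2332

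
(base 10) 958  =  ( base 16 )3BE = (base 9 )1274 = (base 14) 4C6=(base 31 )US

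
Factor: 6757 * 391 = 2641987=17^1*23^1 * 29^1 * 233^1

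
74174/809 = 74174/809 = 91.69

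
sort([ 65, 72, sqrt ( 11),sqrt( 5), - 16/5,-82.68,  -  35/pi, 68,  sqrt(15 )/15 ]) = [ - 82.68, - 35/pi, -16/5, sqrt(15)/15,sqrt( 5), sqrt( 11),  65, 68, 72]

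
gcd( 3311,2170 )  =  7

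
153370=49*3130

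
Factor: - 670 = -2^1*5^1*67^1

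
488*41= 20008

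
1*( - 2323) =-2323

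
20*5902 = 118040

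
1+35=36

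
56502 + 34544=91046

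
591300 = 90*6570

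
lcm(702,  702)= 702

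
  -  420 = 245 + - 665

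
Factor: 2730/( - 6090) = -13^1*29^ ( - 1 )  =  - 13/29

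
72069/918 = 78 + 155/306 = 78.51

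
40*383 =15320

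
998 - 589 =409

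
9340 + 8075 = 17415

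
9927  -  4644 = 5283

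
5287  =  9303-4016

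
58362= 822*71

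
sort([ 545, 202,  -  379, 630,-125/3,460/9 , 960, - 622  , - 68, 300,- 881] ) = [ - 881, - 622,  -  379, - 68, - 125/3,460/9, 202, 300, 545, 630, 960 ]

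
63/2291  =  63/2291=   0.03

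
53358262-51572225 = 1786037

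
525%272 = 253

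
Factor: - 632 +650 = 18 = 2^1*3^2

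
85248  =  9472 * 9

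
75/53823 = 25/17941 = 0.00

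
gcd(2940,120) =60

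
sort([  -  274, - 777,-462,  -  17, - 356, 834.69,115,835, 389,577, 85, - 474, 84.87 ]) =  [-777, - 474, - 462,-356, - 274, - 17, 84.87 , 85,115, 389  ,  577 , 834.69,835 ] 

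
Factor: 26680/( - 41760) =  - 23/36 =-2^ ( - 2 )*3^( - 2)*23^1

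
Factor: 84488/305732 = 2^1*7^ ( - 1)*59^1*61^ ( -1 ) = 118/427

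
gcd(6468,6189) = 3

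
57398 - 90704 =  - 33306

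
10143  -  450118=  - 439975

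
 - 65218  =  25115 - 90333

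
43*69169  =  2974267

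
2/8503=2/8503 = 0.00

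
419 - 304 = 115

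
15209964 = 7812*1947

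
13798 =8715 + 5083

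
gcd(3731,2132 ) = 533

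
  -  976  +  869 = - 107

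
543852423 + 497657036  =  1041509459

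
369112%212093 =157019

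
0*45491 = 0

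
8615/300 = 1723/60 = 28.72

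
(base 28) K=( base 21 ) K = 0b10100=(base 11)19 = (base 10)20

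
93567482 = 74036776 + 19530706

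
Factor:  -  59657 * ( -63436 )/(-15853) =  -2^2 * 13^2*83^(  -  1) * 191^( - 1 )*353^1 * 15859^1 =- 3784401452/15853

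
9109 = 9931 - 822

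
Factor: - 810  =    -  2^1*3^4*5^1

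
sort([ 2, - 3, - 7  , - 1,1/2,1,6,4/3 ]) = [-7, - 3,- 1, 1/2, 1,4/3,2,6]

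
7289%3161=967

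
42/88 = 21/44 = 0.48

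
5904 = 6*984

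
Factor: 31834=2^1*11^1*1447^1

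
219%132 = 87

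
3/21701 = 3/21701 = 0.00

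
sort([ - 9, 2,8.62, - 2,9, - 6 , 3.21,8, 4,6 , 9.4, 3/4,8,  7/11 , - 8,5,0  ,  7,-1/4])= [ - 9, - 8, - 6, - 2, -1/4,0,7/11,3/4, 2, 3.21, 4, 5, 6,7,8, 8,8.62,9, 9.4] 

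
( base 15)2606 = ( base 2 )1111110101010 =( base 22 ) GGA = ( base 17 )1b0e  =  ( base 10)8106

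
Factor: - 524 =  - 2^2*131^1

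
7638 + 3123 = 10761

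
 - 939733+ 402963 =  - 536770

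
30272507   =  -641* ( - 47227 ) 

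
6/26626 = 3/13313 = 0.00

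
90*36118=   3250620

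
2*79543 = 159086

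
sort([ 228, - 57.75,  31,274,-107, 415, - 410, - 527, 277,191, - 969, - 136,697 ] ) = [ - 969, - 527, - 410, - 136 ,- 107, - 57.75,31,191, 228, 274, 277,  415, 697 ] 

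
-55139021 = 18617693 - 73756714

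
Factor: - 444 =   -  2^2*3^1*37^1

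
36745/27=1360+25/27 = 1360.93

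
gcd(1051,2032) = 1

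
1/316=1/316 =0.00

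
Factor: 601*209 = 11^1*19^1*601^1 = 125609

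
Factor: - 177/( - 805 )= 3^1 * 5^( - 1 )*7^( - 1 ) * 23^( - 1 )* 59^1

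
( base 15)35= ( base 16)32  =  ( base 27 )1N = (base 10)50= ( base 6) 122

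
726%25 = 1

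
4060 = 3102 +958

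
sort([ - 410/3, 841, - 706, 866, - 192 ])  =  [ - 706, - 192, - 410/3, 841, 866 ] 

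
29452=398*74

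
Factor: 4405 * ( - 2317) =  - 5^1* 7^1*331^1*881^1  =  - 10206385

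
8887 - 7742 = 1145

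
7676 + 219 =7895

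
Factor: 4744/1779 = 2^3 * 3^( -1) = 8/3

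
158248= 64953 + 93295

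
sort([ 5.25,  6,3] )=[3,5.25,6] 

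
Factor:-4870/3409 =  - 2^1 * 5^1*7^( - 1) = - 10/7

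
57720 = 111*520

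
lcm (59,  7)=413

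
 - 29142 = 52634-81776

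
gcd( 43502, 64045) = 1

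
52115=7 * 7445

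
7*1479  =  10353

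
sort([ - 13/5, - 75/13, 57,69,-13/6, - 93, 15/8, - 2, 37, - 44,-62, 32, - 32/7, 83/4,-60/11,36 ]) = [ - 93,- 62 ,-44, - 75/13, - 60/11, - 32/7, -13/5, - 13/6 ,- 2 , 15/8,83/4, 32, 36,37,57,69 ]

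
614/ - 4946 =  - 307/2473 = -0.12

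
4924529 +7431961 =12356490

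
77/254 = 77/254 = 0.30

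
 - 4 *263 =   -  1052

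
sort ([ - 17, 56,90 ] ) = [ - 17,56, 90 ] 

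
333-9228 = - 8895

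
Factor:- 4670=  - 2^1*5^1*467^1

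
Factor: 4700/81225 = 188/3249 = 2^2 * 3^ ( - 2)* 19^(- 2)*47^1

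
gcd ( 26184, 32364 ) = 12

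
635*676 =429260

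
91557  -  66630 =24927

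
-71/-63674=71/63674   =  0.00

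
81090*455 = 36895950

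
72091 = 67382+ 4709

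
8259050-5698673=2560377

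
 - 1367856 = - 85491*16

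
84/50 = 1+17/25 =1.68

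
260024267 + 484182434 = 744206701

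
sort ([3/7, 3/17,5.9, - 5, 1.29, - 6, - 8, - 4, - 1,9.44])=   [-8, - 6, - 5, - 4, - 1, 3/17, 3/7, 1.29, 5.9, 9.44] 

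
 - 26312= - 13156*2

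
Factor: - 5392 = -2^4*337^1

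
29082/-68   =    -  14541/34 =- 427.68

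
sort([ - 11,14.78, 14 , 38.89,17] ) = [ -11,14,  14.78,  17, 38.89 ]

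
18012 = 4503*4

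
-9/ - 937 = 9/937 = 0.01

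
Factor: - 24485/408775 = -5^( - 1) * 59^1*197^( - 1) = - 59/985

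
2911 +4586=7497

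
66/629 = 66/629 = 0.10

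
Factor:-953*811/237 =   -  3^( - 1)* 79^( - 1)*811^1 * 953^1 = - 772883/237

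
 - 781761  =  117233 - 898994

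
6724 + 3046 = 9770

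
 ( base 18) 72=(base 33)3t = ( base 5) 1003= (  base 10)128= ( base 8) 200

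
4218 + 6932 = 11150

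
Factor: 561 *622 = 348942   =  2^1*3^1*11^1 * 17^1 * 311^1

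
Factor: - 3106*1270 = - 3944620 = - 2^2*5^1*127^1*1553^1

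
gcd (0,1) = 1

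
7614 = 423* 18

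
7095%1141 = 249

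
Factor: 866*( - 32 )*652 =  - 18068224  =  - 2^8*163^1*433^1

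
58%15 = 13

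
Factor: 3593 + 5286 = 13^1 *683^1 =8879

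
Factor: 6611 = 11^1*601^1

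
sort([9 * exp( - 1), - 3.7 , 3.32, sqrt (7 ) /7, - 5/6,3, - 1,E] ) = [ - 3.7, - 1,-5/6,sqrt( 7 )/7, E,3, 9 * exp( - 1 ),3.32] 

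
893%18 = 11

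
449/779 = 449/779 = 0.58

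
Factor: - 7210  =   - 2^1*5^1*7^1*103^1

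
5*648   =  3240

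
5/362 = 5/362   =  0.01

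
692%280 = 132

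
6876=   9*764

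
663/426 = 1+79/142 = 1.56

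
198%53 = 39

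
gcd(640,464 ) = 16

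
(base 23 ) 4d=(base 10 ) 105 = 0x69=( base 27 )3o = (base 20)55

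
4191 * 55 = 230505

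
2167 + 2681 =4848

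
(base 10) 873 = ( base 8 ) 1551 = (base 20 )23D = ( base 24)1c9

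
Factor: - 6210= -2^1*3^3 * 5^1*23^1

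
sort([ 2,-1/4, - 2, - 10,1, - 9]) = [ - 10, - 9, - 2 , - 1/4, 1, 2]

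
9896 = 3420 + 6476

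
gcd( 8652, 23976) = 12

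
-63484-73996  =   - 137480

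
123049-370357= -247308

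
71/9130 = 71/9130  =  0.01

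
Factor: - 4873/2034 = -2^(-1)*3^(-2 )*11^1*113^(-1)*443^1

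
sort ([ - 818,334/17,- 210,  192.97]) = [ - 818,- 210,334/17, 192.97]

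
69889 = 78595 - 8706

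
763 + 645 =1408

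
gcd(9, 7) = 1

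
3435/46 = 3435/46 = 74.67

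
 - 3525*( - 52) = 183300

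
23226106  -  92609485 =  - 69383379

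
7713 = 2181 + 5532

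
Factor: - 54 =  -2^1*3^3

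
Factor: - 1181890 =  - 2^1*5^1 * 118189^1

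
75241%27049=21143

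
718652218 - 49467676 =669184542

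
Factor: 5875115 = 5^1 * 17^1*69119^1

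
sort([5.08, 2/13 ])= [2/13, 5.08 ] 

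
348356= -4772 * ( - 73)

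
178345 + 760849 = 939194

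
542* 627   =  339834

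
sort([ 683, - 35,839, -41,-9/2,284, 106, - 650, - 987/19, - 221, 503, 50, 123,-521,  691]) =[  -  650,  -  521,-221, - 987/19, - 41,  -  35,-9/2, 50, 106, 123, 284 , 503, 683,691,  839]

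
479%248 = 231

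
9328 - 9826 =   -  498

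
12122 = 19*638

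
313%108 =97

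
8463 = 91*93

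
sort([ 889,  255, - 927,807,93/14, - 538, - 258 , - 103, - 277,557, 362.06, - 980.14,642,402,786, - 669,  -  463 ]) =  [ - 980.14, - 927, - 669,-538,- 463, - 277, - 258, -103,93/14,255,362.06,402, 557, 642,786, 807,889 ]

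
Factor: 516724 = 2^2*13^1*19^1*523^1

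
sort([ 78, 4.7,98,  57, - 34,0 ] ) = [ - 34,  0,4.7, 57, 78, 98 ] 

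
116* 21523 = 2496668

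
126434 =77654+48780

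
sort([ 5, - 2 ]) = [ - 2, 5 ]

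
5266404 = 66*79794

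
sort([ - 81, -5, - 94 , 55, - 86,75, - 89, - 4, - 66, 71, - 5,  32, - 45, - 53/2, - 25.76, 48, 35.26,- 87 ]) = [ - 94, - 89,-87, - 86 , - 81, - 66, - 45, - 53/2, - 25.76, - 5, - 5, - 4,  32,35.26, 48, 55, 71,75]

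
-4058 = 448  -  4506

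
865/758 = 865/758 = 1.14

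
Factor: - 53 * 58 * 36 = -2^3 * 3^2*29^1*53^1 = - 110664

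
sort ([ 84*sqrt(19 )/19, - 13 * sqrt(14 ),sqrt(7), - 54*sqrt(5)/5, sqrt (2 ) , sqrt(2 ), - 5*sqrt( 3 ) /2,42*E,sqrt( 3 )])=[ - 13 * sqrt( 14), - 54*sqrt ( 5)/5, - 5*sqrt( 3 )/2, sqrt(2 ),sqrt(2),  sqrt(3 ),sqrt (7 ),84*sqrt ( 19 ) /19,42 * E]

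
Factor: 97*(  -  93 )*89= -802869  =  -3^1 * 31^1*89^1*97^1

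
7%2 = 1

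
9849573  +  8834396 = 18683969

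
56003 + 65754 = 121757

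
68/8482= 34/4241 = 0.01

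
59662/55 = 1084+ 42/55 = 1084.76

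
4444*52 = 231088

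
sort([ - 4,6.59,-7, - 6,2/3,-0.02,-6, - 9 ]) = [-9 ,- 7, - 6 ,-6,-4 , - 0.02,  2/3, 6.59]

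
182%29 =8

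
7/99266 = 7/99266 = 0.00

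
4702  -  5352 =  - 650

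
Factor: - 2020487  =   - 7^1*31^1*9311^1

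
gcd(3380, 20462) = 26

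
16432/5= 16432/5= 3286.40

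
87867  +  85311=173178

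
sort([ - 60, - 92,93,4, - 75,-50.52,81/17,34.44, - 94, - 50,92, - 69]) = [- 94, - 92,-75, - 69, - 60, - 50.52,  -  50, 4, 81/17,34.44,92,93] 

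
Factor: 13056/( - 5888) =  - 51/23 = - 3^1*17^1*23^( - 1 )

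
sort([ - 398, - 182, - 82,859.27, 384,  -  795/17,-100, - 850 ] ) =[ - 850, - 398, - 182 , - 100, - 82, - 795/17,384,859.27 ] 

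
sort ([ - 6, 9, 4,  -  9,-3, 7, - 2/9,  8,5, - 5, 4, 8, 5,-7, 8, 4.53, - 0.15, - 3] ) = [ - 9, -7 , - 6, - 5, - 3, - 3, - 2/9, - 0.15, 4, 4,4.53 , 5, 5,7, 8,  8, 8, 9]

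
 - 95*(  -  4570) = 434150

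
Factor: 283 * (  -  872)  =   - 246776=- 2^3 *109^1*283^1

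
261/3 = 87= 87.00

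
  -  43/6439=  - 1+6396/6439 = - 0.01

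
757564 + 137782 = 895346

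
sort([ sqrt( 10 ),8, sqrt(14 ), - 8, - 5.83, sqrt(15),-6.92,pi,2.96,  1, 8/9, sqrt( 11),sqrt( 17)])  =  [ - 8, - 6.92,-5.83, 8/9,1,2.96,pi, sqrt(10), sqrt( 11),sqrt( 14), sqrt(15),sqrt(17 ),8]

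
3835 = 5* 767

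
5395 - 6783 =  - 1388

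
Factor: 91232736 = 2^5*3^1*7^1*127^1*1069^1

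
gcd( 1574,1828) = 2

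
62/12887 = 62/12887 = 0.00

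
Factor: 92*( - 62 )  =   - 5704 = -2^3*23^1*31^1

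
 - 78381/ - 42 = 26127/14 = 1866.21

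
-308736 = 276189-584925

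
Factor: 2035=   5^1 * 11^1 * 37^1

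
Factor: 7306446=2^1*3^1*7^1*41^1*4243^1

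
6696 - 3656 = 3040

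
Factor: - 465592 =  -2^3*58199^1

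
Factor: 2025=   3^4*5^2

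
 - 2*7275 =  - 14550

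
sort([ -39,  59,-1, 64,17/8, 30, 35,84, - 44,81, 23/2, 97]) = [ - 44, - 39, - 1, 17/8, 23/2, 30,  35,59, 64, 81, 84, 97 ] 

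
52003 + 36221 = 88224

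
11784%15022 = 11784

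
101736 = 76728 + 25008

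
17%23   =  17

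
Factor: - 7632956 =-2^2 *1908239^1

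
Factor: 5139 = 3^2*571^1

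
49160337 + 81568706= 130729043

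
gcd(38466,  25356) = 6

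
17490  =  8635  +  8855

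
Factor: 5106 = 2^1*3^1*23^1*37^1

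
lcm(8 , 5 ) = 40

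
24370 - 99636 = -75266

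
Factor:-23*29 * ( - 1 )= 667=23^1*29^1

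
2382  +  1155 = 3537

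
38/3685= 38/3685  =  0.01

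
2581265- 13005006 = -10423741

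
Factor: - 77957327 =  - 7^1*23^1*484207^1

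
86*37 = 3182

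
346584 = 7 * 49512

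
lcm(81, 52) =4212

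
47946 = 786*61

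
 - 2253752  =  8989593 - 11243345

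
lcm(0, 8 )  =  0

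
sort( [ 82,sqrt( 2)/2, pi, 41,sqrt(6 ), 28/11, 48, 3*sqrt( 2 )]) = [ sqrt( 2 )/2, sqrt(6 ),28/11,pi, 3*sqrt( 2), 41,  48,82 ] 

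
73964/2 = 36982 = 36982.00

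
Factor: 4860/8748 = 5/9 = 3^( - 2 )*5^1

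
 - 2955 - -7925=4970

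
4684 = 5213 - 529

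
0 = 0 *89323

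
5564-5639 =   -  75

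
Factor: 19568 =2^4*1223^1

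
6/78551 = 6/78551 = 0.00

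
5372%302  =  238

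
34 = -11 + 45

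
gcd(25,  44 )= 1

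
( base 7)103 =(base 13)40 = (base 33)1J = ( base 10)52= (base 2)110100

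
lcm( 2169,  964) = 8676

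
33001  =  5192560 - 5159559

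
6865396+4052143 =10917539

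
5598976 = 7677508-2078532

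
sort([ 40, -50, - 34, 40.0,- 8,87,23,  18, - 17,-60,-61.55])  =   [ - 61.55,-60,-50, - 34, - 17,-8,18, 23, 40, 40.0, 87 ]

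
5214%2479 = 256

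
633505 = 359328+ 274177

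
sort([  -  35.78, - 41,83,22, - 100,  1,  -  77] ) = [ - 100, - 77 , -41, - 35.78,1,22,83 ]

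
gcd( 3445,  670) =5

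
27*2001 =54027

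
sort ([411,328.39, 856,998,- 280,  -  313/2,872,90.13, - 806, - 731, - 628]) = [ - 806,-731,- 628, - 280, - 313/2,  90.13,328.39,411, 856,  872,998]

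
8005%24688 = 8005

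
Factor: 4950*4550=22522500 = 2^2*3^2*5^4*7^1*11^1*13^1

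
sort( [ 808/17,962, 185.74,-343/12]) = [ - 343/12, 808/17, 185.74, 962 ] 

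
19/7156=19/7156 = 0.00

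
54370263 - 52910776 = 1459487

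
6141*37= 227217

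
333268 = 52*6409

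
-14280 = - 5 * 2856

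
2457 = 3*819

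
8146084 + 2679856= 10825940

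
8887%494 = 489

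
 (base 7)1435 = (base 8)1065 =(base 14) 2C5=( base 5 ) 4230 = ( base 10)565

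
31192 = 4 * 7798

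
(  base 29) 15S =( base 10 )1014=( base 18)326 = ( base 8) 1766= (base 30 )13o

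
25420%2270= 450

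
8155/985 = 1631/197 = 8.28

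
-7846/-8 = 980 + 3/4 = 980.75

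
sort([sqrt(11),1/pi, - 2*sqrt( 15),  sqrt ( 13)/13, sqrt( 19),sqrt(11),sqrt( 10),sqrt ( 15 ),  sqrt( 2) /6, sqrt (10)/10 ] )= [ - 2*sqrt( 15), sqrt(2 ) /6 , sqrt (13 ) /13,sqrt(10)/10, 1/pi, sqrt(10 ), sqrt(11),sqrt( 11) , sqrt( 15),sqrt ( 19)]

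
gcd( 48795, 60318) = 3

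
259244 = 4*64811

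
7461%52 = 25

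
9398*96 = 902208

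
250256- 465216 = - 214960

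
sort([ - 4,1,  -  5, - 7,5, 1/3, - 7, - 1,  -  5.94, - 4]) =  [ - 7, - 7, - 5.94, -5, - 4  , - 4  , - 1, 1/3 , 1, 5] 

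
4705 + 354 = 5059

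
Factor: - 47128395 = - 3^1  *  5^1 *53^1*59281^1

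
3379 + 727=4106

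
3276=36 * 91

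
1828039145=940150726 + 887888419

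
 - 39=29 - 68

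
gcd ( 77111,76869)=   1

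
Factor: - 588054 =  - 2^1 * 3^1*98009^1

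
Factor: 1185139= 797^1 * 1487^1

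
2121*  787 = 1669227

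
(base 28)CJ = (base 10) 355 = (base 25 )e5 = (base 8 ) 543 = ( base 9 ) 434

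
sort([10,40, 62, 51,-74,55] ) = [-74,10, 40 , 51,55, 62]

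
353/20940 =353/20940=0.02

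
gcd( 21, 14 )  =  7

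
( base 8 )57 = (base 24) 1N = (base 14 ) 35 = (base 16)2F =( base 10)47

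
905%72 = 41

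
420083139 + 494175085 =914258224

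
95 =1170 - 1075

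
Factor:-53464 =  -2^3*41^1*163^1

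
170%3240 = 170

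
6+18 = 24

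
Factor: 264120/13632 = 155/8 =2^ ( - 3) * 5^1*31^1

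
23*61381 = 1411763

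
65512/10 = 6551 + 1/5 = 6551.20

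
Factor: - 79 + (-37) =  - 116 = -2^2*29^1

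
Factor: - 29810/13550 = - 11/5 = - 5^( - 1 )*11^1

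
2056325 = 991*2075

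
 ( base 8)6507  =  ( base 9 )4586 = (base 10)3399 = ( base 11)2610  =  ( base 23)69i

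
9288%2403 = 2079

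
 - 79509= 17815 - 97324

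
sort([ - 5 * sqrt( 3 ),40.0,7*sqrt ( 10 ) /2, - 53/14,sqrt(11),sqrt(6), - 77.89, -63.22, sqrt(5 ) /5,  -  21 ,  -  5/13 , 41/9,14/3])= [ - 77.89,  -  63.22,  -  21  , -5 * sqrt(3) , - 53/14, - 5/13,sqrt( 5) /5,sqrt ( 6) , sqrt( 11 ),41/9, 14/3,7*sqrt( 10)/2, 40.0] 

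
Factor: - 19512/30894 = -2^2*3^1 * 19^( - 1 )= - 12/19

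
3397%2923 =474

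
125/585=25/117 = 0.21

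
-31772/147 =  - 217 + 127/147 =- 216.14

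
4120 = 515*8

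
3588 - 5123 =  - 1535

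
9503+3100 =12603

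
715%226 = 37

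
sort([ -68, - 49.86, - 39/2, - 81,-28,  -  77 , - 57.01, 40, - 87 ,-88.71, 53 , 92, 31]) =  [ - 88.71, - 87,-81,-77, - 68 ,-57.01,  -  49.86, - 28, - 39/2,31, 40, 53,92 ] 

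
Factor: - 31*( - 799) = 24769  =  17^1*31^1*47^1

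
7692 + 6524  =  14216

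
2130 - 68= 2062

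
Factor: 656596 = 2^2*164149^1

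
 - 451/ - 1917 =451/1917=0.24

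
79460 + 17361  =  96821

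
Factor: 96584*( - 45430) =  - 2^4 * 5^1 * 7^1*11^1*59^1*12073^1 = - 4387811120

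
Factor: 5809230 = 2^1*3^2*5^1  *7^1*9221^1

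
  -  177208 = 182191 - 359399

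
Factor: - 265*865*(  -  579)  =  3^1*5^2* 53^1*173^1*193^1 = 132721275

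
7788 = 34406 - 26618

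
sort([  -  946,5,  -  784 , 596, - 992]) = [ - 992,  -  946,- 784, 5,596]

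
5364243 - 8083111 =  - 2718868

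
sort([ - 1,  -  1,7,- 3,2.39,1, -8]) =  [ -8,-3,-1,-1,1,2.39, 7 ]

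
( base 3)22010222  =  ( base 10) 5939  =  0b1011100110011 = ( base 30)6HT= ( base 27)83Q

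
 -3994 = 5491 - 9485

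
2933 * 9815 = 28787395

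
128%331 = 128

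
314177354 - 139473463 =174703891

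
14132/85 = 166 + 22/85   =  166.26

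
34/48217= 34/48217=0.00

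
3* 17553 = 52659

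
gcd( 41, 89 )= 1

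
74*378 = 27972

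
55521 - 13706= 41815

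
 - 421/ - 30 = 14 + 1/30 = 14.03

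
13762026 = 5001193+8760833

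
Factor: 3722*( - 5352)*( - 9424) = 2^8 * 3^1*19^1* 31^1 * 223^1*1861^1 = 187727437056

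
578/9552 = 289/4776 = 0.06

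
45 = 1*45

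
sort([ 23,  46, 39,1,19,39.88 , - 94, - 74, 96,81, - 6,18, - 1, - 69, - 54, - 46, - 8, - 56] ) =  [ - 94,-74, - 69, -56, - 54, - 46, - 8 , - 6, - 1, 1,18,19,23 , 39,39.88,46, 81,96]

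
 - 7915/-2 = 3957+1/2= 3957.50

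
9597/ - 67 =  - 9597/67 = - 143.24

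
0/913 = 0 = 0.00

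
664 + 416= 1080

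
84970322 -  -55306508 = 140276830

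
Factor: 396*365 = 144540 = 2^2*3^2*5^1*11^1 * 73^1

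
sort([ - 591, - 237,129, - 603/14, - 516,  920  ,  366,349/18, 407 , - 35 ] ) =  [ - 591,  -  516, -237, - 603/14 ,- 35, 349/18 , 129,366, 407,920 ]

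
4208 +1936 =6144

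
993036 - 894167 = 98869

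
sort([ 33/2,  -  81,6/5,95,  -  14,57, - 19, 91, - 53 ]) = [ - 81, - 53, - 19,  -  14, 6/5,33/2,57, 91,95 ]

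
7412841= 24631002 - 17218161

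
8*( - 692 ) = -5536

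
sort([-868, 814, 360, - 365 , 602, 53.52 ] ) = [ - 868, - 365, 53.52,360,602, 814]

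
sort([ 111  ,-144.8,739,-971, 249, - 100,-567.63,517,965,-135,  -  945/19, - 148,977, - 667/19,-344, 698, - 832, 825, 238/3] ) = [-971 ,-832,-567.63, - 344, - 148, - 144.8,-135,-100 , - 945/19,-667/19 , 238/3,  111, 249, 517,698, 739, 825,965,977]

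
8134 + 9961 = 18095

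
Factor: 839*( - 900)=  - 2^2 *3^2*5^2*839^1 = -755100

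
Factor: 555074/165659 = 2^1*37^1  *577^1 *12743^(-1 ) = 42698/12743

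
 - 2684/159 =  - 17 + 19/159 = - 16.88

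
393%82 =65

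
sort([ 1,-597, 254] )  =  [  -  597, 1, 254 ] 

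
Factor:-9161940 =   -  2^2*3^1*5^1*37^1*4127^1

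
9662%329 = 121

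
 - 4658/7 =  - 666  +  4/7 = - 665.43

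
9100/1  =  9100=9100.00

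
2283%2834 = 2283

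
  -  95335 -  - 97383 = 2048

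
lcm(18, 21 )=126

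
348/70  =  174/35 = 4.97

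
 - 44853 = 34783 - 79636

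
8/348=2/87 = 0.02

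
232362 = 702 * 331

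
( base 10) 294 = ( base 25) BJ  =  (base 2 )100100110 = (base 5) 2134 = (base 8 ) 446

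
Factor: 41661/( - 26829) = - 3^1*11^( - 1)*271^ ( - 1)*1543^1 = - 4629/2981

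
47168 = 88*536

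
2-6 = -4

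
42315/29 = 42315/29 =1459.14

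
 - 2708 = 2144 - 4852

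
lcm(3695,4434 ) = 22170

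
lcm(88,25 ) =2200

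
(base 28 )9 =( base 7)12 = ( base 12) 9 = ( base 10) 9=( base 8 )11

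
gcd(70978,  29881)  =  1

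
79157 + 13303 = 92460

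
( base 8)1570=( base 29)11i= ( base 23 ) 1fe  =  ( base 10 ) 888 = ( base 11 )738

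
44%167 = 44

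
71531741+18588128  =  90119869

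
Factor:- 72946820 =- 2^2 * 5^1*47^1*71^1*1093^1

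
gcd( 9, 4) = 1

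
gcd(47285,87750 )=5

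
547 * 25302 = 13840194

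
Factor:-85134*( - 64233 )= 2^1*3^5 * 7^1*13^1*61^1*2027^1 = 5468412222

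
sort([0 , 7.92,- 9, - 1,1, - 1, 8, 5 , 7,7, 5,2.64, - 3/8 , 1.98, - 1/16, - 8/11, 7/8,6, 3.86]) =[ - 9, - 1,-1, - 8/11, - 3/8, - 1/16,0,7/8, 1, 1.98, 2.64,3.86, 5,5 , 6 , 7,7,7.92,8]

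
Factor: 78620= 2^2*5^1 *3931^1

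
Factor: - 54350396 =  - 2^2*13587599^1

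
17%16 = 1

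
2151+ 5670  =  7821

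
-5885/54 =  - 109 + 1/54 = -  108.98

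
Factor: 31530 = 2^1*3^1*5^1*1051^1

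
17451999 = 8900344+8551655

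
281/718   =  281/718 = 0.39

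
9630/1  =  9630= 9630.00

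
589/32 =589/32= 18.41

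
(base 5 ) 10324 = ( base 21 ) 1d0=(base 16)2CA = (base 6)3150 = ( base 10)714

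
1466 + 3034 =4500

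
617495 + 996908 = 1614403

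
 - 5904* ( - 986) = 5821344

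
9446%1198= 1060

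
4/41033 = 4/41033 = 0.00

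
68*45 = 3060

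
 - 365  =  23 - 388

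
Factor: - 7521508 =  - 2^2*37^1*50821^1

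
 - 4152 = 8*(  -  519 ) 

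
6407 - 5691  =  716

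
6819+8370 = 15189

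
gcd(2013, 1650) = 33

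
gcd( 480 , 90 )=30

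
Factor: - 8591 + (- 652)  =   - 3^2* 13^1 * 79^1 = -9243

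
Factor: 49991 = 49991^1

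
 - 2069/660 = - 4 + 571/660 =- 3.13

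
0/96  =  0 = 0.00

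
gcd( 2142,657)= 9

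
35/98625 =7/19725 = 0.00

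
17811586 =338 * 52697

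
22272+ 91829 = 114101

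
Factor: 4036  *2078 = 2^3*1009^1 * 1039^1= 8386808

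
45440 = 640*71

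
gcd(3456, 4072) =8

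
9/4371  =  3/1457= 0.00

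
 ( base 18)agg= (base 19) 9FA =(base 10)3544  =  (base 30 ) 3s4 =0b110111011000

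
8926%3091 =2744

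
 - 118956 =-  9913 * 12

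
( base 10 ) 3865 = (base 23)771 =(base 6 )25521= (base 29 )4h8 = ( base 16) F19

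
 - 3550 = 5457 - 9007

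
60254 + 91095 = 151349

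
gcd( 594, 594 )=594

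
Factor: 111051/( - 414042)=  -  81/302 = - 2^( - 1 )*3^4*151^( - 1) 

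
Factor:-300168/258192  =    -  2^( - 1 )*163^( - 1 )*379^1  =  - 379/326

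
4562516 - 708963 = 3853553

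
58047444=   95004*611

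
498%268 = 230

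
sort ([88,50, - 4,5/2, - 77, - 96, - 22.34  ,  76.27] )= [ - 96,  -  77, - 22.34, - 4,5/2,50,76.27,88 ] 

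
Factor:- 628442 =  - 2^1*199^1 *1579^1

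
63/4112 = 63/4112 = 0.02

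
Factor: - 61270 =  - 2^1*5^1*11^1 * 557^1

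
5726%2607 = 512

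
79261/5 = 79261/5 = 15852.20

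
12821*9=115389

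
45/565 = 9/113 = 0.08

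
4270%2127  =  16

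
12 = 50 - 38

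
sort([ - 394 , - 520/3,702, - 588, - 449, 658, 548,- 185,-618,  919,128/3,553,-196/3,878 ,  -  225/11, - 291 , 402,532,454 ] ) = [-618,-588,-449,-394, - 291, - 185, - 520/3,-196/3, - 225/11,  128/3,  402, 454,532,548, 553, 658, 702, 878,919]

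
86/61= 1 + 25/61= 1.41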